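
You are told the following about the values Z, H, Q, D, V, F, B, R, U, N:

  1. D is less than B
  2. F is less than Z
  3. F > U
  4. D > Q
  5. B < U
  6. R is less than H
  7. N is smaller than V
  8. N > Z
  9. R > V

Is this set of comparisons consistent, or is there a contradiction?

consistent

The single ordering Q < D < B < U < F < Z < N < V < R < H satisfies every listed relation, so no contradiction arises.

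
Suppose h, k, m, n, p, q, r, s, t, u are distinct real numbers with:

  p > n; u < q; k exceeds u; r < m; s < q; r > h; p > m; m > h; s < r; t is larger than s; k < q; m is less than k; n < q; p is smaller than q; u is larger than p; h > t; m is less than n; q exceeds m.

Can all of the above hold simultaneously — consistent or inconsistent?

Every relation is compatible with s < t < h < r < m < n < p < u < k < q; the set is consistent.

consistent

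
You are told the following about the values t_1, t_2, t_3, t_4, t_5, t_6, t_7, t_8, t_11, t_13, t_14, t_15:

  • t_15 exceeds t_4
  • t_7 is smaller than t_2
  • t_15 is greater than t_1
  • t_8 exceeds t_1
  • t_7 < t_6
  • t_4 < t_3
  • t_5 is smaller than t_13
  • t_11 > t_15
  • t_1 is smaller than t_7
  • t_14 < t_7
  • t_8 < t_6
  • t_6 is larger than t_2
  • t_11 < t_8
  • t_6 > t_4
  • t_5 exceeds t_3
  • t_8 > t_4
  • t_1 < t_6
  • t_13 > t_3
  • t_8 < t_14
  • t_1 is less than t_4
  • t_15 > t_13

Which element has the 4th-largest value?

The consecutive relations fix a unique order: t_1 < t_4 < t_3 < t_5 < t_13 < t_15 < t_11 < t_8 < t_14 < t_7 < t_2 < t_6.
Counting 4 from the largest end gives t_14.

t_14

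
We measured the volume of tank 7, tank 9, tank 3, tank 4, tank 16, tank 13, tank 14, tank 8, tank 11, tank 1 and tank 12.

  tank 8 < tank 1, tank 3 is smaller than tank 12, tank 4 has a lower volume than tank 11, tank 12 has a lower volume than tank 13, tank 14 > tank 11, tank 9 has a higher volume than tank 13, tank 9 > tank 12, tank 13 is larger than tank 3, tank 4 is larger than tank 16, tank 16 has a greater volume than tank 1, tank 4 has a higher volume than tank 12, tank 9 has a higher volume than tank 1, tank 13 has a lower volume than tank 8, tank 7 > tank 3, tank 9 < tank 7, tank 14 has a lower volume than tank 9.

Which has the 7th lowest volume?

The consecutive relations fix a unique order: tank 3 < tank 12 < tank 13 < tank 8 < tank 1 < tank 16 < tank 4 < tank 11 < tank 14 < tank 9 < tank 7.
Counting 7 from the smallest end gives tank 4.

tank 4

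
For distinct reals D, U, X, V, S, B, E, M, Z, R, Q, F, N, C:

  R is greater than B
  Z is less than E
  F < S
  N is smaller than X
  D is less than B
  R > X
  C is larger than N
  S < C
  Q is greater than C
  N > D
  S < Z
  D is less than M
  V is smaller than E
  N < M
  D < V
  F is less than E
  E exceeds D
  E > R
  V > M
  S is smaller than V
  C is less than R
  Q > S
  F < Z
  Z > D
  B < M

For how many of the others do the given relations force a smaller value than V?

6

The elements the relations force below V are D, F, B, S, N, M — no chain reaches any other.
That is 6.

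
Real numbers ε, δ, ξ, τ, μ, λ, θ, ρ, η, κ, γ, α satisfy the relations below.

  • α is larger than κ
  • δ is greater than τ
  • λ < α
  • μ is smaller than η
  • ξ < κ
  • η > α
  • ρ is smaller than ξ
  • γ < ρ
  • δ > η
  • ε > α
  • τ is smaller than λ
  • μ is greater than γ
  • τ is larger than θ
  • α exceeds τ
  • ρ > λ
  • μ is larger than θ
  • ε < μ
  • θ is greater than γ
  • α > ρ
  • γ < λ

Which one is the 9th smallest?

ε

Piecing the relations together gives one ordering: γ < θ < τ < λ < ρ < ξ < κ < α < ε < μ < η < δ.
Counting 9 from the smallest end gives ε.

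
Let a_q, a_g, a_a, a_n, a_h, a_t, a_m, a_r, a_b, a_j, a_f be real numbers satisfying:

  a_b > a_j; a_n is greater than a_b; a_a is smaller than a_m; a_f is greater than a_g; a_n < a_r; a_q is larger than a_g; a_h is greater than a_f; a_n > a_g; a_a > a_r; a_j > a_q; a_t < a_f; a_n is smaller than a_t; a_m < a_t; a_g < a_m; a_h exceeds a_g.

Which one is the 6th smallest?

Piecing the relations together gives one ordering: a_g < a_q < a_j < a_b < a_n < a_r < a_a < a_m < a_t < a_f < a_h.
The 6th smallest is a_r.

a_r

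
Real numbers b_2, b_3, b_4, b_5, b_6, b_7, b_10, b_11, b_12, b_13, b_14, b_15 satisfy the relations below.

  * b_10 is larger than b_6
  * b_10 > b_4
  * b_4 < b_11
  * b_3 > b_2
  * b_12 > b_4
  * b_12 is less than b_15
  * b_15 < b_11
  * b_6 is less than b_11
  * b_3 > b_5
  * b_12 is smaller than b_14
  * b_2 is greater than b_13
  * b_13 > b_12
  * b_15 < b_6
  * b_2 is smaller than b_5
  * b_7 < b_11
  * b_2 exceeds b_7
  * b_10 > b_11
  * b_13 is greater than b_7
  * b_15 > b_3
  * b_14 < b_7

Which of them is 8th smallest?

b_3

Chaining the given pairs: b_4 < b_12 < b_14 < b_7 < b_13 < b_2 < b_5 < b_3 < b_15 < b_6 < b_11 < b_10.
Counting 8 from the smallest end gives b_3.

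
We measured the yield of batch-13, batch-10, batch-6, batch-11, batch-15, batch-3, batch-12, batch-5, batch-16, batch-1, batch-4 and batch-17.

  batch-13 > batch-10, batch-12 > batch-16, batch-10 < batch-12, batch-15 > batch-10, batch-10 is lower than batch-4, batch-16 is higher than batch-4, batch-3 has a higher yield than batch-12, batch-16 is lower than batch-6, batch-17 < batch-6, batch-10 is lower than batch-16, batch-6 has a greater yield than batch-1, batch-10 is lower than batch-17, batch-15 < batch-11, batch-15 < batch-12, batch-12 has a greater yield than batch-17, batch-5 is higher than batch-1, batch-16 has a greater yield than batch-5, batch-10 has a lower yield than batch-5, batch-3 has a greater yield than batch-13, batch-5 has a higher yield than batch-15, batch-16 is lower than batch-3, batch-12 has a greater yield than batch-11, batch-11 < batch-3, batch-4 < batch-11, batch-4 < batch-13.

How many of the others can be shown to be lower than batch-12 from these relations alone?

Directly below batch-12: batch-10, batch-15, batch-17, batch-16, batch-11.
One step further: batch-4, batch-5 (7 so far).
One step further: batch-1 (8 so far).
No other element is forced below batch-12 by the given relations, so the count is 8.

8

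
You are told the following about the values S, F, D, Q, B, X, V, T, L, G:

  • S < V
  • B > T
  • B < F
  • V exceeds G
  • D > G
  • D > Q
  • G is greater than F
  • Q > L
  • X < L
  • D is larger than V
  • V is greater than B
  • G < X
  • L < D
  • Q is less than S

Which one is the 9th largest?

Chaining the given pairs: T < B < F < G < X < L < Q < S < V < D.
The 9th largest is B.

B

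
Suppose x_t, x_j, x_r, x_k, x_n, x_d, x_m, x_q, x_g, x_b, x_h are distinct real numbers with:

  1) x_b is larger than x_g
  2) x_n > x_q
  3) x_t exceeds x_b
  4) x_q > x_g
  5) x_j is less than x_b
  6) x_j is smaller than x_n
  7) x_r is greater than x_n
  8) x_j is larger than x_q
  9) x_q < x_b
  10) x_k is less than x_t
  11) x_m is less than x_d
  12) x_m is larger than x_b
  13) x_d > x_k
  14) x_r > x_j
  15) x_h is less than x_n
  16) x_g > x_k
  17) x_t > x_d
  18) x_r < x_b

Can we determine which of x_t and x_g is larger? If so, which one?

x_g < x_q and x_q < x_j give x_g < x_j.
Then x_j < x_n extends the chain to x_n.
With x_n < x_r: x_g < x_q < x_j < x_n < x_r.
With x_r < x_b: x_g < x_q < x_j < x_n < x_r < x_b.
With x_b < x_m: x_g < x_q < x_j < x_n < x_r < x_b < x_m.
With x_m < x_d: x_g < x_q < x_j < x_n < x_r < x_b < x_m < x_d.
With x_d < x_t: x_g < x_q < x_j < x_n < x_r < x_b < x_m < x_d < x_t.
So x_t is larger.

x_t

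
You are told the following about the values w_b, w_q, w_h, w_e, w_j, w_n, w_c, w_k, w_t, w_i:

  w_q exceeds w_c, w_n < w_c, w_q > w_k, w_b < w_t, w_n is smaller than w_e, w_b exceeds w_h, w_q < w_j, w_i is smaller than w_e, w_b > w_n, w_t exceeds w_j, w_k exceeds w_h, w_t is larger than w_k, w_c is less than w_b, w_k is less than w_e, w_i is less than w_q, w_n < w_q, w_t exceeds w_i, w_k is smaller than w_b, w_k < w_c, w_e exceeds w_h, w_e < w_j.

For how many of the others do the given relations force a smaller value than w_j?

7

Directly below w_j: w_q, w_e.
One step further: w_n, w_h, w_k, w_c, w_i (7 so far).
No other element is forced below w_j by the given relations, so the count is 7.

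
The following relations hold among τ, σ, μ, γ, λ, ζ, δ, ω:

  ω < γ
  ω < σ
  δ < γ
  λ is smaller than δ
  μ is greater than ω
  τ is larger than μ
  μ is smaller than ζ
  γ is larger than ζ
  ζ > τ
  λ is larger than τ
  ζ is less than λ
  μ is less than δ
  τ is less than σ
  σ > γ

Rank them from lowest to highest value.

ω < μ < τ < ζ < λ < δ < γ < σ

Nothing is placed below ω, so it is least; from there ω < μ; μ < τ; τ < ζ; ζ < λ; λ < δ; δ < γ; γ < σ, each given directly.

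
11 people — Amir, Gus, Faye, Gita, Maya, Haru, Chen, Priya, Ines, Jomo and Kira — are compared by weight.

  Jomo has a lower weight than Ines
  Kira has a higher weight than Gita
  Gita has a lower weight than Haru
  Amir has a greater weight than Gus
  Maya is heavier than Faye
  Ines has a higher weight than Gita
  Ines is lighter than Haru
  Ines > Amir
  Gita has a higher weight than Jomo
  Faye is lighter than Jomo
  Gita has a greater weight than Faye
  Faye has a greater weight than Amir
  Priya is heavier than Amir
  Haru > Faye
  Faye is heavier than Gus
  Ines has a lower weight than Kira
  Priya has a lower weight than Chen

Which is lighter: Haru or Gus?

Gus

Gus < Amir and Amir < Faye give Gus < Faye.
With Faye < Jomo: Gus < Amir < Faye < Jomo.
With Jomo < Gita: Gus < Amir < Faye < Jomo < Gita.
With Gita < Ines: Gus < Amir < Faye < Jomo < Gita < Ines.
Then Ines < Haru extends the chain to Haru.
So Gus < Haru; Gus is the lighter of the two.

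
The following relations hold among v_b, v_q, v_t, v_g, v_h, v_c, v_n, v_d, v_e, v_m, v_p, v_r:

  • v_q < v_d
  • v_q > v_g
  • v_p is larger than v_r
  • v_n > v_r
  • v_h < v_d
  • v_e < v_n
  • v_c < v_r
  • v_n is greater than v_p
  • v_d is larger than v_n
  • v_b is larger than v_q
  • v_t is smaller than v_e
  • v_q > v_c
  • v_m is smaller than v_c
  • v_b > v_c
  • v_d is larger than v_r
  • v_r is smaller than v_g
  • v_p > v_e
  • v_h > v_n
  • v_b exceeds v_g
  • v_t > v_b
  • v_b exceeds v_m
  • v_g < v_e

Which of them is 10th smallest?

The consecutive relations fix a unique order: v_m < v_c < v_r < v_g < v_q < v_b < v_t < v_e < v_p < v_n < v_h < v_d.
The 10th smallest is v_n.

v_n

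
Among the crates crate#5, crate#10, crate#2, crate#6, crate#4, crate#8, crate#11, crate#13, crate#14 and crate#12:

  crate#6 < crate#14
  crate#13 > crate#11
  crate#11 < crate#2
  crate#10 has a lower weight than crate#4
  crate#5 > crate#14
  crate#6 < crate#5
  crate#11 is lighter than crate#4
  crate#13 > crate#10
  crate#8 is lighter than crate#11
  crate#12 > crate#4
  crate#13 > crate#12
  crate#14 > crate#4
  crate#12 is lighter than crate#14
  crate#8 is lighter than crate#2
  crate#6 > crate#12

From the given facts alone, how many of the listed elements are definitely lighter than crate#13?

Directly below crate#13: crate#10, crate#11, crate#12.
One step further: crate#8, crate#4 (5 so far).
No other element is forced below crate#13 by the given relations, so the count is 5.

5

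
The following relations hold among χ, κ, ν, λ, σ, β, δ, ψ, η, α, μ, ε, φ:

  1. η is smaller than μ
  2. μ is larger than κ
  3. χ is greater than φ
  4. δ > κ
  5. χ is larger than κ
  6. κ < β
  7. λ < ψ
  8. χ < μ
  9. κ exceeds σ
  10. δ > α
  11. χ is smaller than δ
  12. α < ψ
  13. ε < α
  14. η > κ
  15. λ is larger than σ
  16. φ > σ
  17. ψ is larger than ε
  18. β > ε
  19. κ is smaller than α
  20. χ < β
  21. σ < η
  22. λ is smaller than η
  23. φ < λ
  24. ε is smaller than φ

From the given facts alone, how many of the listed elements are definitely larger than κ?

7

The elements the relations force above κ are α, η, χ, β, ψ, μ, δ — no chain reaches any other.
That is 7.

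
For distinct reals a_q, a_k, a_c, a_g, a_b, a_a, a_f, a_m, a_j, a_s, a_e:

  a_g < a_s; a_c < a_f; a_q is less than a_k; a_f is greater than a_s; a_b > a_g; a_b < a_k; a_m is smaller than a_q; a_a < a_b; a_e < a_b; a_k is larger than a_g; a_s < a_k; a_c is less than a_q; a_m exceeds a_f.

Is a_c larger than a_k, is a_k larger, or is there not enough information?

a_c < a_f < a_m < a_q < a_k, by transitivity through a_f, a_m, a_q.
So a_k is larger.

a_k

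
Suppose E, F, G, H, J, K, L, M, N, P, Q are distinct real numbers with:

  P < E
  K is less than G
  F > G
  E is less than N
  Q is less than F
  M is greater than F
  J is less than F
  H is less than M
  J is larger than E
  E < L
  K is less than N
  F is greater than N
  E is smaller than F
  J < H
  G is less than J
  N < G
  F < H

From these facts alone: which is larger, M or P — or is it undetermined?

M

P < E and E < J give P < J.
With J < F: P < E < J < F.
Then F < H extends the chain to H.
With H < M: P < E < J < F < H < M.
So M is larger.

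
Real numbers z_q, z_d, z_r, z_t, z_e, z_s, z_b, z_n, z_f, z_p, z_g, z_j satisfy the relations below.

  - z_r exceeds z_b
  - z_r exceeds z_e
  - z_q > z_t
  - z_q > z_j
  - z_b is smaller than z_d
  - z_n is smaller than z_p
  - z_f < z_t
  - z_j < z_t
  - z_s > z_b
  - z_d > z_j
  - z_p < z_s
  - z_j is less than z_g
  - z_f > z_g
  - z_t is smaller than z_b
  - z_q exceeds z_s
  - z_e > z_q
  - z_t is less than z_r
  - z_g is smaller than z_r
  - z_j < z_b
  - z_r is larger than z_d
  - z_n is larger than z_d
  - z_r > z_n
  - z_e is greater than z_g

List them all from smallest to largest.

z_j < z_g < z_f < z_t < z_b < z_d < z_n < z_p < z_s < z_q < z_e < z_r

Nothing is placed below z_j, so it is least; from there z_j < z_g; z_g < z_f; z_f < z_t; z_t < z_b; z_b < z_d; z_d < z_n; z_n < z_p; z_p < z_s; z_s < z_q; z_q < z_e; z_e < z_r, each given directly.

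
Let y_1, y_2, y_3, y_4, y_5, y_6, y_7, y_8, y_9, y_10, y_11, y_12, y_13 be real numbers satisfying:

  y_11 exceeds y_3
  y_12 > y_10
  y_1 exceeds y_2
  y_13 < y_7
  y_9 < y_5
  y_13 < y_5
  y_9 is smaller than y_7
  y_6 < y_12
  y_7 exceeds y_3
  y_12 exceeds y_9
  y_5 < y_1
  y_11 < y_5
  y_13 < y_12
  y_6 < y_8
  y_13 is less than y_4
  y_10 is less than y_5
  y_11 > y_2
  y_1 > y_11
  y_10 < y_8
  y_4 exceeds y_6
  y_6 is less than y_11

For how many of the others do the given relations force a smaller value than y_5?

Directly below y_5: y_13, y_10, y_9, y_11.
One step further: y_3, y_6, y_2 (7 so far).
No other element is forced below y_5 by the given relations, so the count is 7.

7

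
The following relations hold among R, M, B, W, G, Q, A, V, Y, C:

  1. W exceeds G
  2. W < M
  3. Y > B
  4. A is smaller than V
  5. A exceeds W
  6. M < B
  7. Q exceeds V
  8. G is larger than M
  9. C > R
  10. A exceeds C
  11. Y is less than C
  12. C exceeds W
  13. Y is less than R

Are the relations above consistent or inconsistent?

Chaining the given relations yields G < W < M, so G < M. But one relation states M < G. These cannot both hold.

inconsistent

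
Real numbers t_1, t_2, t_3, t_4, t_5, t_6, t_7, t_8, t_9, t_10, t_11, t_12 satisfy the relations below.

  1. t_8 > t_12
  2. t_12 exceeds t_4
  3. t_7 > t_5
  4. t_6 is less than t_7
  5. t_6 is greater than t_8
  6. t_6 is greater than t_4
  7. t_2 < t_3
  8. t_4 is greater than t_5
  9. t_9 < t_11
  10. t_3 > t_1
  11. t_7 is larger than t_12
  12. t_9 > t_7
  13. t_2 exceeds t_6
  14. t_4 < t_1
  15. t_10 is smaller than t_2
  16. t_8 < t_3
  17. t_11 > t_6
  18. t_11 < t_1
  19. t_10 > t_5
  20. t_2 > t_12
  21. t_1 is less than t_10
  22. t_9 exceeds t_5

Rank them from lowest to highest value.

Nothing is placed below t_5, so it is least; from there t_5 < t_4; t_4 < t_12; t_12 < t_8; t_8 < t_6; t_6 < t_7; t_7 < t_9; t_9 < t_11; t_11 < t_1; t_1 < t_10; t_10 < t_2; t_2 < t_3, each given directly.

t_5 < t_4 < t_12 < t_8 < t_6 < t_7 < t_9 < t_11 < t_1 < t_10 < t_2 < t_3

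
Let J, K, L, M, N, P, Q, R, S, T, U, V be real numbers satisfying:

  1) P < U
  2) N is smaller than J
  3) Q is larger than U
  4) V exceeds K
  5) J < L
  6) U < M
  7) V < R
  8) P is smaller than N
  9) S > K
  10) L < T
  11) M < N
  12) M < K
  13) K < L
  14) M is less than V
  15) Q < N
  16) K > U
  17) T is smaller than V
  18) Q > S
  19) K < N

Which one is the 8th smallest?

J

Piecing the relations together gives one ordering: P < U < M < K < S < Q < N < J < L < T < V < R.
Counting 8 from the smallest end gives J.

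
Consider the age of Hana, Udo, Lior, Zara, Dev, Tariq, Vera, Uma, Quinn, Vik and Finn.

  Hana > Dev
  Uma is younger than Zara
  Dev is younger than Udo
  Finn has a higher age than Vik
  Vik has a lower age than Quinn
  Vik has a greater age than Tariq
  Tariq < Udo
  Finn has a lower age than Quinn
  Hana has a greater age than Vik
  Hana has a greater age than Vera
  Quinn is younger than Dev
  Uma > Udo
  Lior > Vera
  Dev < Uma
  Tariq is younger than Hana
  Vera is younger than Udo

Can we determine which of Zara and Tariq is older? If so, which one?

Zara

Link the given pairs in sequence: Tariq < Vik; Vik < Finn; Finn < Quinn; Quinn < Dev; Dev < Udo; Udo < Uma; Uma < Zara.
Chaining these gives Tariq < Vik < Finn < Quinn < Dev < Udo < Uma < Zara.
So Zara is older.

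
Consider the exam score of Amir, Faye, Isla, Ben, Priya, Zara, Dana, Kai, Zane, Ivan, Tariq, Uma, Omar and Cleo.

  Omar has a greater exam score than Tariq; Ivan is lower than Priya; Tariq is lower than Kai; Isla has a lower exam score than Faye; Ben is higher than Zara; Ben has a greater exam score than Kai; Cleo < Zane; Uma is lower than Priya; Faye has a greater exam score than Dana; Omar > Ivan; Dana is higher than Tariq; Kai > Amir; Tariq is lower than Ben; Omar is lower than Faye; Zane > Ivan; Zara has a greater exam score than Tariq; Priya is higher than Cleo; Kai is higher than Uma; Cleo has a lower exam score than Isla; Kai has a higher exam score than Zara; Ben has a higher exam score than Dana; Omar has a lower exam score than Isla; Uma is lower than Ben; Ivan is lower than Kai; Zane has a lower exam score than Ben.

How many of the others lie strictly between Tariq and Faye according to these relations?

3

The relations place Tariq below Faye. An element lies strictly between them when it is forced above Tariq and also forced below Faye.
Above Tariq: {Dana, Omar, Isla, Zara, Kai, Ben}. Below Faye: {Ivan, Cleo, Dana, Omar, Isla}.
Intersection: {Dana, Omar, Isla} — 3.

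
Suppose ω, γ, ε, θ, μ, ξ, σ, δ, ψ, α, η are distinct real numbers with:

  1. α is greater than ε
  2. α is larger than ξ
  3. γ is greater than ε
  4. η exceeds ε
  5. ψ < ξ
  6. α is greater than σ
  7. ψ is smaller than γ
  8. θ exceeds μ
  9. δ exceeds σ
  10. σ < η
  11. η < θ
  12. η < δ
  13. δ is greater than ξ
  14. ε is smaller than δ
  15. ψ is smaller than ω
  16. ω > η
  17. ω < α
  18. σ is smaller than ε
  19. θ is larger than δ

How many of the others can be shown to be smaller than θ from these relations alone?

7

Directly below θ: μ, η, δ.
One step further: σ, ξ, ε (6 so far).
One step further: ψ (7 so far).
Nothing else is reachable below θ; 7 in all.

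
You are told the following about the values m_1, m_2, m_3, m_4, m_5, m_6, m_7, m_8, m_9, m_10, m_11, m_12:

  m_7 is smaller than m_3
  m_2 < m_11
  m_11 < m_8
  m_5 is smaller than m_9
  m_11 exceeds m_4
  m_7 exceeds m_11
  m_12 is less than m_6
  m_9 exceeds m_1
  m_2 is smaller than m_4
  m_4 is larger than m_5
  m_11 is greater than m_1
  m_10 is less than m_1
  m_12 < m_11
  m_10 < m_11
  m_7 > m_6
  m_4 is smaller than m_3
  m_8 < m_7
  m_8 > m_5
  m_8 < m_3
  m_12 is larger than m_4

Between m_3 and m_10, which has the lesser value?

m_10

m_10 < m_1 and m_1 < m_11 give m_10 < m_11.
Then m_11 < m_8 extends the chain to m_8.
With m_8 < m_7: m_10 < m_1 < m_11 < m_8 < m_7.
Then m_7 < m_3 extends the chain to m_3.
So m_10 < m_3; m_10 is the smaller of the two.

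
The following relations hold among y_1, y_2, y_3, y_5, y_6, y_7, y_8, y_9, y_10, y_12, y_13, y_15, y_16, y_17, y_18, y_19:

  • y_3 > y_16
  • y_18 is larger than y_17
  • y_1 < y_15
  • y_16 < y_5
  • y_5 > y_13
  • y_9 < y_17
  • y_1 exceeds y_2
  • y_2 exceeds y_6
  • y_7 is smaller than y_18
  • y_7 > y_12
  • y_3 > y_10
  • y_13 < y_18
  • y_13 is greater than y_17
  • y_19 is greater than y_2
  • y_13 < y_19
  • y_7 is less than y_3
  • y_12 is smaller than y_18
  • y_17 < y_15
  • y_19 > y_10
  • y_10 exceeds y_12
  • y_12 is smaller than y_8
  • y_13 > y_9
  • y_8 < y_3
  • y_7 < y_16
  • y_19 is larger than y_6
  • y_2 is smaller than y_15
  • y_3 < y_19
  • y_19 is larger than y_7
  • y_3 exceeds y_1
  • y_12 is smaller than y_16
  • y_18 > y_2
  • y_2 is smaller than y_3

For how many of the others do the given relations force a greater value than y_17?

From y_17 the given relations immediately reach y_13, y_18, y_15.
From those, y_5, y_19 — 5 in total.
No other element is forced above y_17 by the given relations, so the count is 5.

5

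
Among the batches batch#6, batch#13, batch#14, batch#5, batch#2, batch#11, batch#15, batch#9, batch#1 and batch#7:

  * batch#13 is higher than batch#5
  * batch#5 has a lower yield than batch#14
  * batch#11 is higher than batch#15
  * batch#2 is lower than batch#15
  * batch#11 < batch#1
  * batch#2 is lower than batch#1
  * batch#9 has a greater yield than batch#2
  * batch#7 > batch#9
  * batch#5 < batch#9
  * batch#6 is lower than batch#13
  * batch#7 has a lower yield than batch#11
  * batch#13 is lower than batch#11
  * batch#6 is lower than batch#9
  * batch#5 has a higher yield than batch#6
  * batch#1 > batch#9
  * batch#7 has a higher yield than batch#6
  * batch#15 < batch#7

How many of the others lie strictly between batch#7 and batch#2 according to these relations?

Chaining upward from batch#2 reaches: batch#15, batch#9, batch#11, batch#1.
Chaining downward from batch#7 reaches: batch#6, batch#5, batch#15, batch#9.
Strictly between batch#2 and batch#7 are those in both lists: batch#15, batch#9 — 2 elements.

2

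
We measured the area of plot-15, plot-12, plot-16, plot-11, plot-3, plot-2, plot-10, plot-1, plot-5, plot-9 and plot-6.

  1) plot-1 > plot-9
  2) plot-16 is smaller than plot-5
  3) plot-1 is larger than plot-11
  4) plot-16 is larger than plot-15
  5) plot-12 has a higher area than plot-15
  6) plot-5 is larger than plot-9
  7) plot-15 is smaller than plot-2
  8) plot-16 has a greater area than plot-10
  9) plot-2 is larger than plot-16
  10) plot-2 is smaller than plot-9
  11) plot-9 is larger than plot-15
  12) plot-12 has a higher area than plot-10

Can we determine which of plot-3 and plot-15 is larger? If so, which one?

undetermined

Following every chain through plot-15: above plot-15 we get plot-16, plot-2, plot-9, plot-12, plot-1, plot-5.
plot-3 is not reached, and no chain runs the other way from plot-3 to plot-15.
So the given relations leave the order of plot-15 and plot-3 undetermined.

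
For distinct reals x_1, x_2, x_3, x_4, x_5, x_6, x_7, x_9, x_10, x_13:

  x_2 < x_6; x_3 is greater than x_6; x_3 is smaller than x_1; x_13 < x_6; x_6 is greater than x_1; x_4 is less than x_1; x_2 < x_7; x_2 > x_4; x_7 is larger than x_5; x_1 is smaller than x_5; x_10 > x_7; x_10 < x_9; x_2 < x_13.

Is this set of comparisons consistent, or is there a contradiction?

inconsistent

Chaining the given relations yields x_6 < x_3 < x_1, so x_6 < x_1. But one relation states x_1 < x_6. These cannot both hold.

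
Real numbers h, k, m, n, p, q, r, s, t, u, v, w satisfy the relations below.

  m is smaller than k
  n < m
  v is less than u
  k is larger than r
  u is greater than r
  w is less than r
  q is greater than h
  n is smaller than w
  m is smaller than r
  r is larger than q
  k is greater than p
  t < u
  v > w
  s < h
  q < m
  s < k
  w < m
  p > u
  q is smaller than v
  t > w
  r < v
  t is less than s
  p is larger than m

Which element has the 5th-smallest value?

h

Piecing the relations together gives one ordering: n < w < t < s < h < q < m < r < v < u < p < k.
The 5th smallest is h.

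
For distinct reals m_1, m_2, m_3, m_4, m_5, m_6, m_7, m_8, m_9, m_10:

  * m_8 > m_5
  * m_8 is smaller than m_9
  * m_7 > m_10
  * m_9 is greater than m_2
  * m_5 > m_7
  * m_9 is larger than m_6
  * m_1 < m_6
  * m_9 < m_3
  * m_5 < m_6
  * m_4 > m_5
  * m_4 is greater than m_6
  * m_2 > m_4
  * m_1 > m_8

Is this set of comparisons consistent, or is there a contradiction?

The single ordering m_10 < m_7 < m_5 < m_8 < m_1 < m_6 < m_4 < m_2 < m_9 < m_3 satisfies every listed relation, so no contradiction arises.

consistent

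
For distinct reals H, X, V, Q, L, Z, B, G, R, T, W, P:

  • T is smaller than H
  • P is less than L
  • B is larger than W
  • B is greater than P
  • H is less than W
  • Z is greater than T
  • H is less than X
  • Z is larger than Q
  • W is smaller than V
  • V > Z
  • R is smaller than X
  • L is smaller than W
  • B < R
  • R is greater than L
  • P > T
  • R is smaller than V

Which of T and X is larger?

X

T < P and P < L give T < L.
Then L < W extends the chain to W.
Then W < B extends the chain to B.
With B < R: T < P < L < W < B < R.
With R < X: T < P < L < W < B < R < X.
So T < X; X is the larger of the two.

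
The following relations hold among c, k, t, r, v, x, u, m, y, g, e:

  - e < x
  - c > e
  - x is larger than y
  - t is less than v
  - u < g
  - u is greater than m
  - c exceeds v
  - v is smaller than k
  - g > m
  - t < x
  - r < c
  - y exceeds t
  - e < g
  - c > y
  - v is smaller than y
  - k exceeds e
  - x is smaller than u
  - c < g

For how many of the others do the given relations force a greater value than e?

Directly above e: x, c, k, g.
One step further: u (5 so far).
Nothing else is reachable above e; 5 in all.

5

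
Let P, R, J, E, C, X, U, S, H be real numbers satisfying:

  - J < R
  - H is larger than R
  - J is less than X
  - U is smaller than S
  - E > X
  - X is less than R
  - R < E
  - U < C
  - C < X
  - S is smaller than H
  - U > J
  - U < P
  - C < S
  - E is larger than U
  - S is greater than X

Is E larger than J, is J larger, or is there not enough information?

E

J < U and U < C give J < C.
With C < X: J < U < C < X.
Then X < R extends the chain to R.
With R < E: J < U < C < X < R < E.
So E is larger.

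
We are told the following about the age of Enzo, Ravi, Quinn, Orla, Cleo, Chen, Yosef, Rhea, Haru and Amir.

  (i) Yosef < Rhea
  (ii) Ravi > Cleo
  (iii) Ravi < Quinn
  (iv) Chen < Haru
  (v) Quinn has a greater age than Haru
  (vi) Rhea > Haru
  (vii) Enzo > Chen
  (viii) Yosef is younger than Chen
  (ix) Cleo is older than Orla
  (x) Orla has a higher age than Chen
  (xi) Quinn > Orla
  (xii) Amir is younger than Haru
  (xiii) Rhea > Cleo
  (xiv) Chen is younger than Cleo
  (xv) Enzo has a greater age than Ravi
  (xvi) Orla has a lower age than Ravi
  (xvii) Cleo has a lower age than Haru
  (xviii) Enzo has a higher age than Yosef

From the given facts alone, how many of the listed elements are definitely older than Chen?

Directly above Chen: Orla, Cleo, Haru, Enzo.
One step further: Ravi, Quinn, Rhea (7 so far).
No other element is forced above Chen by the given relations, so the count is 7.

7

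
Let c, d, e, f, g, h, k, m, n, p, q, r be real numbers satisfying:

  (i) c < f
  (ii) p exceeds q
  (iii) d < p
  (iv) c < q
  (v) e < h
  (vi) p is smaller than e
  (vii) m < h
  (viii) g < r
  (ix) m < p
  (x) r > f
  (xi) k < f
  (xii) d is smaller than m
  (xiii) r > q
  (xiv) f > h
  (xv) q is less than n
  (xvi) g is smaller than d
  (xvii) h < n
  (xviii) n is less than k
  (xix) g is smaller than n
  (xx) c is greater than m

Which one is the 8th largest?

q

Chaining the given pairs: g < d < m < c < q < p < e < h < n < k < f < r.
Counting 8 from the largest end gives q.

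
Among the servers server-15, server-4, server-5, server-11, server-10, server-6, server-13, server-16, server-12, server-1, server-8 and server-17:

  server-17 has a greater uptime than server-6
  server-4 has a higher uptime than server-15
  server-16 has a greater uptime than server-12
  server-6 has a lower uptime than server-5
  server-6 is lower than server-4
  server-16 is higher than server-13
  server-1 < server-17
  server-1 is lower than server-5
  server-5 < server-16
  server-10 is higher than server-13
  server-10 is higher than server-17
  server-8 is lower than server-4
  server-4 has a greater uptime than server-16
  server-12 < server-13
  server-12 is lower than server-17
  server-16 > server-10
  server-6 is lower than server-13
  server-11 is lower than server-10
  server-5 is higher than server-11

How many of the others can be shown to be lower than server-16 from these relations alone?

From server-16 the given relations immediately reach server-12, server-13, server-5, server-10.
From those, server-11, server-1, server-6, server-17 — 8 in total.
No other element is forced below server-16 by the given relations, so the count is 8.

8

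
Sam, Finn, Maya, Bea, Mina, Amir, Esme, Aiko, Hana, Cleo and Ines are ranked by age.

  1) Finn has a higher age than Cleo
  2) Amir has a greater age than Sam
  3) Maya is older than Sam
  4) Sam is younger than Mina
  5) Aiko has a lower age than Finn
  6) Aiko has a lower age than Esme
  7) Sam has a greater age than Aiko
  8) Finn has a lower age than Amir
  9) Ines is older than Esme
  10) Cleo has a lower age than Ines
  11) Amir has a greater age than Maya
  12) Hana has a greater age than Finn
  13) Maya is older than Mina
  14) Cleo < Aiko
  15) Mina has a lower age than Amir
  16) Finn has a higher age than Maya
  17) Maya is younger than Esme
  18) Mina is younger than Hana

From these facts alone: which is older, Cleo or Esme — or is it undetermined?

Esme

Cleo < Aiko and Aiko < Sam give Cleo < Sam.
Then Sam < Mina extends the chain to Mina.
Then Mina < Maya extends the chain to Maya.
With Maya < Esme: Cleo < Aiko < Sam < Mina < Maya < Esme.
So Esme is older.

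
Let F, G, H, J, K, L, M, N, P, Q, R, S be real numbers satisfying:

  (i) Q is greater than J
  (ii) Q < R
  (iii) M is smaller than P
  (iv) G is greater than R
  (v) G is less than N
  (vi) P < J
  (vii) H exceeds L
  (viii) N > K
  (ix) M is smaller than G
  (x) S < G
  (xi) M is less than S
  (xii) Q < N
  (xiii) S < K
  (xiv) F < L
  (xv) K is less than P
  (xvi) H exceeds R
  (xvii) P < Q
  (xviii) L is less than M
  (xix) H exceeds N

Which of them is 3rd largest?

Piecing the relations together gives one ordering: F < L < M < S < K < P < J < Q < R < G < N < H.
The 3rd largest is G.

G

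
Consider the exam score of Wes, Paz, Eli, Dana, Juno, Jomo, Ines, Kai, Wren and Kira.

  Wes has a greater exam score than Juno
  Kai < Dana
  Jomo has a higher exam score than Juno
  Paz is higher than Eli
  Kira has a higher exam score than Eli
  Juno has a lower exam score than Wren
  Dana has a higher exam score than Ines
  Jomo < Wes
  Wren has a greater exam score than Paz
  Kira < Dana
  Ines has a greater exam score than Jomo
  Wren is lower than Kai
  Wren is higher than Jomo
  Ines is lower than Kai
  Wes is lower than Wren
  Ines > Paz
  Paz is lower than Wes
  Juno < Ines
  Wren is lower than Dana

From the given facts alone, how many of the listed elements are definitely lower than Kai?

From Kai the given relations immediately reach Wren, Ines.
From those, Juno, Paz, Jomo, Wes — 6 in total.
From those, Eli — 7 in total.
No other element is forced below Kai by the given relations, so the count is 7.

7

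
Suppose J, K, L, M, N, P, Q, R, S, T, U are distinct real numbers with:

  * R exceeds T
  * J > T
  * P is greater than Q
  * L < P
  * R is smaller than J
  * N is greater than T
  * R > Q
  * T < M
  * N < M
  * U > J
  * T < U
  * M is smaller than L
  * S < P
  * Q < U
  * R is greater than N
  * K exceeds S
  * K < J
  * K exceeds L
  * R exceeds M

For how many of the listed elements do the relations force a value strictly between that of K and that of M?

The relations place M below K. An element lies strictly between them when it is forced above M and also forced below K.
Above M: {R, L, J, U, P}. Below K: {T, N, S, L}.
Intersection: {L} — 1.

1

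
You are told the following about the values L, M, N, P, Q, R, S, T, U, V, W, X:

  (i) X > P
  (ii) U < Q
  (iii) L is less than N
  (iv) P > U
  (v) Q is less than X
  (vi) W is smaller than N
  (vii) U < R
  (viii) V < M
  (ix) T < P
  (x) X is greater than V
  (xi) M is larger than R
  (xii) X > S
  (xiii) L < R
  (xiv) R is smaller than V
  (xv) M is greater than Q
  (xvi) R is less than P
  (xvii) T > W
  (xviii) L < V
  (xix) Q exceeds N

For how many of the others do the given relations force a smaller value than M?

Directly below M: R, Q, V.
One step further: U, L, N (6 so far).
One step further: W (7 so far).
Nothing else is reachable below M; 7 in all.

7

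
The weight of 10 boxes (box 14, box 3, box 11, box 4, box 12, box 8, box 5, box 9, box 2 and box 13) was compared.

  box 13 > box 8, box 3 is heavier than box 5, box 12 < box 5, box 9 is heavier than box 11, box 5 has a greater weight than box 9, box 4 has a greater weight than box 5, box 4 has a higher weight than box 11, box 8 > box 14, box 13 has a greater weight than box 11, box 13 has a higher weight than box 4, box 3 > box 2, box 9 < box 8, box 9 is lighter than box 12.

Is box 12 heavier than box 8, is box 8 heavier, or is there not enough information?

undetermined

Following every chain through box 12: above box 12 we get box 5, box 4, box 13, box 3; below box 12 we get box 11, box 9.
box 8 is not reached, and no chain runs the other way from box 8 to box 12.
So the given relations leave the order of box 12 and box 8 undetermined.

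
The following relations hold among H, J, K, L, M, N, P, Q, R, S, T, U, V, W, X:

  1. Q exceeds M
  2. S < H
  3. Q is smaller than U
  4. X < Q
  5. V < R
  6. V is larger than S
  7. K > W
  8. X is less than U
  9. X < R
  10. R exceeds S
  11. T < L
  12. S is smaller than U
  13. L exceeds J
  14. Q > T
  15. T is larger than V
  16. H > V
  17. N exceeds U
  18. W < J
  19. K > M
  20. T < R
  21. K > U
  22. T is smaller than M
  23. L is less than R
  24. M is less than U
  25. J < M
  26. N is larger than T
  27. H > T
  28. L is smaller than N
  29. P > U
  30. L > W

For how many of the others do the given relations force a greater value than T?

9

The elements the relations force above T are M, Q, U, L, P, N, R, H, K — no chain reaches any other.
That is 9.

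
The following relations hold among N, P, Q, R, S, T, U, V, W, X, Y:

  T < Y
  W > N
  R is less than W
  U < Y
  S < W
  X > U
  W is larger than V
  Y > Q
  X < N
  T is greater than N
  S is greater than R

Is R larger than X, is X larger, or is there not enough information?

undetermined

Following every chain through X: above X we get N, T, W, Y; below X we get U.
R is not reached, and no chain runs the other way from R to X.
So the given relations leave the order of X and R undetermined.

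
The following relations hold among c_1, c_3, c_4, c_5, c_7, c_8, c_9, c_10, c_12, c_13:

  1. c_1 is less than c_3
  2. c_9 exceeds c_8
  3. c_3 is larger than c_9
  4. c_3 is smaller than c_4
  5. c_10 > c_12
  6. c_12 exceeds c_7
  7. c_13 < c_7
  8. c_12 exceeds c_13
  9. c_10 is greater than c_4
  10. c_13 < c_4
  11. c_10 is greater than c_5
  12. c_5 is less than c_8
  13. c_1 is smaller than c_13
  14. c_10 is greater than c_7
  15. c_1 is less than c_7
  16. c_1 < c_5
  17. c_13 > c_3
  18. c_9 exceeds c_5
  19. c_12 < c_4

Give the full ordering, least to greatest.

c_1 < c_5 < c_8 < c_9 < c_3 < c_13 < c_7 < c_12 < c_4 < c_10

Nothing is placed below c_1, so it is least; from there c_1 < c_5; c_5 < c_8; c_8 < c_9; c_9 < c_3; c_3 < c_13; c_13 < c_7; c_7 < c_12; c_12 < c_4; c_4 < c_10, each given directly.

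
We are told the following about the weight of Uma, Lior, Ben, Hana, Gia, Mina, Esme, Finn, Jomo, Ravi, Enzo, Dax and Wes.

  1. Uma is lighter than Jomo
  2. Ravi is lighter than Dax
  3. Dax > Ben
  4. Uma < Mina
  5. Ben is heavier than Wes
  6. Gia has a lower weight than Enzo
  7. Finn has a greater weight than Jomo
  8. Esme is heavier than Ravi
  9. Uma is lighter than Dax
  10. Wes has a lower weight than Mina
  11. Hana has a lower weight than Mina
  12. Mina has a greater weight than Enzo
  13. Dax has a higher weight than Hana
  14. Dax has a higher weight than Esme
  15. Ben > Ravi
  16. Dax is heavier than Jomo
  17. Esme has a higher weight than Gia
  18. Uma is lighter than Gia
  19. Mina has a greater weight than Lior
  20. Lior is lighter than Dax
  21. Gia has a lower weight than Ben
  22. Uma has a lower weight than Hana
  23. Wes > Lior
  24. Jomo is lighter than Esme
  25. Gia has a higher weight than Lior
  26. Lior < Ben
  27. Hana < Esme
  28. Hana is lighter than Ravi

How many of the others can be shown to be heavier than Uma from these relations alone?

10

The elements the relations force above Uma are Gia, Hana, Jomo, Ravi, Esme, Enzo, Finn, Mina, Ben, Dax — no chain reaches any other.
That is 10.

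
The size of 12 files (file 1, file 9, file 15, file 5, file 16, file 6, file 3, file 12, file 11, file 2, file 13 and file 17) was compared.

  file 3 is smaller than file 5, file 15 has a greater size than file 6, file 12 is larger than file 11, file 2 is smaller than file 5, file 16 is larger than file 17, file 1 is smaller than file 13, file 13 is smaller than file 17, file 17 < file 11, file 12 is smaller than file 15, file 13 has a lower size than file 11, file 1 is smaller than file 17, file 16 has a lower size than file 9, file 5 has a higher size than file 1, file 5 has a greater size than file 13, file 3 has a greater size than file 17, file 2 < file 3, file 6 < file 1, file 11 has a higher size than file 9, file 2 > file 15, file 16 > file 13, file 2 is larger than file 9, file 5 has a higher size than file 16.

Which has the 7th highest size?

Piecing the relations together gives one ordering: file 6 < file 1 < file 13 < file 17 < file 16 < file 9 < file 11 < file 12 < file 15 < file 2 < file 3 < file 5.
The 7th largest is file 9.

file 9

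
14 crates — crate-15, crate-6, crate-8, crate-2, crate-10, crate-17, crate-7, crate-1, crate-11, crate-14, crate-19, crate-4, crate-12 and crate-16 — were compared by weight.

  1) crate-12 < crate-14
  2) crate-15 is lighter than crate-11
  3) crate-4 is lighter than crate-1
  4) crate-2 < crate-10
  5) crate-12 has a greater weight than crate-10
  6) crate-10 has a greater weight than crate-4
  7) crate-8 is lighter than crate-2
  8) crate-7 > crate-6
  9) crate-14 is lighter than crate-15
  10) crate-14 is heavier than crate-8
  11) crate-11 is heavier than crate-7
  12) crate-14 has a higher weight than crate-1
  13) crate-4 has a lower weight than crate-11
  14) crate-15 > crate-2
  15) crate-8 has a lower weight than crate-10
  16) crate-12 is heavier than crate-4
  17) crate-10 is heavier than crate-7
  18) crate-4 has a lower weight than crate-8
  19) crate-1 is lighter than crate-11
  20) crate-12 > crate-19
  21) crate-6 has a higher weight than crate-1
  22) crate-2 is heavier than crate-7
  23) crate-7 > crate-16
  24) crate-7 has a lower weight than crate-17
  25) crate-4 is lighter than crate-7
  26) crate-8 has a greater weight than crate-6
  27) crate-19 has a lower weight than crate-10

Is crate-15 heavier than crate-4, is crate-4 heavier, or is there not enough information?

crate-15

crate-4 < crate-1 < crate-6 < crate-8 < crate-2 < crate-10 < crate-12 < crate-14 < crate-15, by transitivity through crate-1, crate-6, crate-8, crate-2, crate-10, crate-12, crate-14.
So crate-15 is heavier.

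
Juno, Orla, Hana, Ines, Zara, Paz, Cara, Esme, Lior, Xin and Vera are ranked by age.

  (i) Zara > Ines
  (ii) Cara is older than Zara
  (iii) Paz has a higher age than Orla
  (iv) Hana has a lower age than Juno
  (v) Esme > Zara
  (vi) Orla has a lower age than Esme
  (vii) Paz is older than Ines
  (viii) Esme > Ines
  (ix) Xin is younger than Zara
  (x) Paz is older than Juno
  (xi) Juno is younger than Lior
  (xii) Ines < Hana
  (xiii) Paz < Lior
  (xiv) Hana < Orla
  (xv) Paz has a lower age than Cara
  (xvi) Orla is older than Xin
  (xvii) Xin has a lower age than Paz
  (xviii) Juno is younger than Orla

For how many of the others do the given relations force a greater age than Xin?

6

The elements the relations force above Xin are Zara, Orla, Esme, Paz, Lior, Cara — no chain reaches any other.
That is 6.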